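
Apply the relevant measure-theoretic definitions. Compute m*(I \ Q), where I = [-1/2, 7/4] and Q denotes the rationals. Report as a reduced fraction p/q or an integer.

The interval I = [-1/2, 7/4] has m(I) = 7/4 - (-1/2) = 9/4 (endpoints are measure-zero, so open/closed/half-open agree). Write I = (I cap Q) u (I \ Q). The rationals in I are countable, so m*(I cap Q) = 0 (cover each rational by intervals whose total length is arbitrarily small). By countable subadditivity m*(I) <= m*(I cap Q) + m*(I \ Q), hence m*(I \ Q) >= m(I) = 9/4. The reverse inequality m*(I \ Q) <= m*(I) = 9/4 is trivial since (I \ Q) is a subset of I. Therefore m*(I \ Q) = 9/4.

9/4


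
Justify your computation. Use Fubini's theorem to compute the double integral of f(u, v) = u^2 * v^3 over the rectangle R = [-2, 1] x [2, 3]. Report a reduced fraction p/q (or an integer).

f(u, v) is a tensor product of a function of u and a function of v, and both factors are bounded continuous (hence Lebesgue integrable) on the rectangle, so Fubini's theorem applies:
  integral_R f d(m x m) = (integral_a1^b1 u^2 du) * (integral_a2^b2 v^3 dv).
Inner integral in u: integral_{-2}^{1} u^2 du = (1^3 - (-2)^3)/3
  = 3.
Inner integral in v: integral_{2}^{3} v^3 dv = (3^4 - 2^4)/4
  = 65/4.
Product: (3) * (65/4) = 195/4.

195/4


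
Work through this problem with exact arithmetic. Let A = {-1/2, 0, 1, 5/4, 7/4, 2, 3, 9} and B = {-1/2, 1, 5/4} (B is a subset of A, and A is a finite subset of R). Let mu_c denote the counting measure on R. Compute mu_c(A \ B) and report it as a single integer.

Counting measure assigns mu_c(E) = |E| (number of elements) when E is finite. For B subset A, A \ B is the set of elements of A not in B, so |A \ B| = |A| - |B|.
|A| = 8, |B| = 3, so mu_c(A \ B) = 8 - 3 = 5.

5


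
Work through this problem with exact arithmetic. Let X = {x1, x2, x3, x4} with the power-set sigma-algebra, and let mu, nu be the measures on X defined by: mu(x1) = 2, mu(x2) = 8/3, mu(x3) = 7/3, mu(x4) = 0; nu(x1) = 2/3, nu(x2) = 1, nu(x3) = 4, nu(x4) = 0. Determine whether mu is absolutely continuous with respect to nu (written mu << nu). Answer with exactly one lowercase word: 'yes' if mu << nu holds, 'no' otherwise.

mu << nu means: every nu-null measurable set is also mu-null; equivalently, for every atom x, if nu({x}) = 0 then mu({x}) = 0.
Checking each atom:
  x1: nu = 2/3 > 0 -> no constraint.
  x2: nu = 1 > 0 -> no constraint.
  x3: nu = 4 > 0 -> no constraint.
  x4: nu = 0, mu = 0 -> consistent with mu << nu.
No atom violates the condition. Therefore mu << nu.

yes


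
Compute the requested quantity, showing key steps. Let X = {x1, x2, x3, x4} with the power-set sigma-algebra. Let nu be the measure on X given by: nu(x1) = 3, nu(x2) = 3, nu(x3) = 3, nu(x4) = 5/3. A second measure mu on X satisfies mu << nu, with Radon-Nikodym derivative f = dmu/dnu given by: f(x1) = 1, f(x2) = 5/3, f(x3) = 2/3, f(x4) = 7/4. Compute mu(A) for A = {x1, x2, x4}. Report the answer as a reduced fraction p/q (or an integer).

By the defining property of the Radon-Nikodym derivative, for every measurable set A,
  mu(A) = integral_A f dnu.
Since nu is a discrete measure concentrated on the atoms of X, the integral over A reduces to the sum
  mu(A) = sum_{x in A} f(x) * nu({x}).
Computing each term:
  x1: f(x1) * nu(x1) = 1 * 3 = 3.
  x2: f(x2) * nu(x2) = 5/3 * 3 = 5.
  x4: f(x4) * nu(x4) = 7/4 * 5/3 = 35/12.
Summing: mu(A) = 3 + 5 + 35/12 = 131/12.

131/12


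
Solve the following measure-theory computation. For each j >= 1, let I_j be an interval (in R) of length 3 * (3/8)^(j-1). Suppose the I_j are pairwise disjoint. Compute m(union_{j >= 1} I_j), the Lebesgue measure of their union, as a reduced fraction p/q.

By countable additivity of the Lebesgue measure on pairwise disjoint measurable sets,
  m(union_{j >= 1} I_j) = sum_{j >= 1} m(I_j) = sum_{j >= 1} a * r^(j-1),
  with a = 3 and r = 3/8.
Since 0 < r = 3/8 < 1, the geometric series converges:
  sum_{j >= 1} a * r^(j-1) = a / (1 - r).
  = 3 / (1 - 3/8)
  = 3 / (5/8)
  = 24/5.

24/5


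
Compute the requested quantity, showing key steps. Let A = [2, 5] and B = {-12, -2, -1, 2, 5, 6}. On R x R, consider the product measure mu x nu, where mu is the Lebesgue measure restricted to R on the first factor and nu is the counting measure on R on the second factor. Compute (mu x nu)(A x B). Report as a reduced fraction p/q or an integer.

For a measurable rectangle A x B, the product measure satisfies
  (mu x nu)(A x B) = mu(A) * nu(B).
  mu(A) = 3.
  nu(B) = 6.
  (mu x nu)(A x B) = 3 * 6 = 18.

18


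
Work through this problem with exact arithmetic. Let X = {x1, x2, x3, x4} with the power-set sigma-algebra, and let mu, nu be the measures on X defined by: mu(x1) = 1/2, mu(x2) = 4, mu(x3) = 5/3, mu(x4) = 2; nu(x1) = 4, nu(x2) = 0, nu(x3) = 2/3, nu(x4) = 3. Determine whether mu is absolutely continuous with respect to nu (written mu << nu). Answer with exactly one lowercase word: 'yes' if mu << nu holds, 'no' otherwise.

mu << nu means: every nu-null measurable set is also mu-null; equivalently, for every atom x, if nu({x}) = 0 then mu({x}) = 0.
Checking each atom:
  x1: nu = 4 > 0 -> no constraint.
  x2: nu = 0, mu = 4 > 0 -> violates mu << nu.
  x3: nu = 2/3 > 0 -> no constraint.
  x4: nu = 3 > 0 -> no constraint.
The atom(s) x2 violate the condition (nu = 0 but mu > 0). Therefore mu is NOT absolutely continuous w.r.t. nu.

no


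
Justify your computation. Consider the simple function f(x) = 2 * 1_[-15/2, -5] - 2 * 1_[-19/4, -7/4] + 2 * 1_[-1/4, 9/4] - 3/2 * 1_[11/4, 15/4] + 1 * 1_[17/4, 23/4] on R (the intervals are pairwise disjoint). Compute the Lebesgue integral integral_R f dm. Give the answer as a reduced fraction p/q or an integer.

For a simple function f = sum_i c_i * 1_{A_i} with disjoint A_i,
  integral f dm = sum_i c_i * m(A_i).
Lengths of the A_i:
  m(A_1) = -5 - (-15/2) = 5/2.
  m(A_2) = -7/4 - (-19/4) = 3.
  m(A_3) = 9/4 - (-1/4) = 5/2.
  m(A_4) = 15/4 - 11/4 = 1.
  m(A_5) = 23/4 - 17/4 = 3/2.
Contributions c_i * m(A_i):
  (2) * (5/2) = 5.
  (-2) * (3) = -6.
  (2) * (5/2) = 5.
  (-3/2) * (1) = -3/2.
  (1) * (3/2) = 3/2.
Total: 5 - 6 + 5 - 3/2 + 3/2 = 4.

4


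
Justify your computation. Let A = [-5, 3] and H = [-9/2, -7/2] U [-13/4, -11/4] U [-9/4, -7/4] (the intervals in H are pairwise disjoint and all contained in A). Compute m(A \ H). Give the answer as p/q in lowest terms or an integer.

The ambient interval has length m(A) = 3 - (-5) = 8.
Since the holes are disjoint and sit inside A, by finite additivity
  m(H) = sum_i (b_i - a_i), and m(A \ H) = m(A) - m(H).
Computing the hole measures:
  m(H_1) = -7/2 - (-9/2) = 1.
  m(H_2) = -11/4 - (-13/4) = 1/2.
  m(H_3) = -7/4 - (-9/4) = 1/2.
Summed: m(H) = 1 + 1/2 + 1/2 = 2.
So m(A \ H) = 8 - 2 = 6.

6


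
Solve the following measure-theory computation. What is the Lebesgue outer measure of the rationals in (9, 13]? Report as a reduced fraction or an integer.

Q cap (9, 13] is countable; list its elements as q_1, q_2, ... . Fix eps > 0 and cover the k-th point by an interval of length eps * 2^(-k). The cover has total length eps * sum_{k>=1} 2^(-k) = eps, so by definition of outer measure m*(Q cap (9, 13]) <= eps. Since eps was arbitrary and m* >= 0, the outer measure is 0.

0


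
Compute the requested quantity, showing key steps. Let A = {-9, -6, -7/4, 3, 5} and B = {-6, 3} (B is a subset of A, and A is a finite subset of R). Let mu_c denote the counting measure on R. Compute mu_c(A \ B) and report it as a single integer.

Counting measure assigns mu_c(E) = |E| (number of elements) when E is finite. For B subset A, A \ B is the set of elements of A not in B, so |A \ B| = |A| - |B|.
|A| = 5, |B| = 2, so mu_c(A \ B) = 5 - 2 = 3.

3


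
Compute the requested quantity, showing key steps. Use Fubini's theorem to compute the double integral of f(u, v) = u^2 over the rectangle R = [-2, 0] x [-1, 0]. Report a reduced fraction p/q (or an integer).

f(u, v) is a tensor product of a function of u and a function of v, and both factors are bounded continuous (hence Lebesgue integrable) on the rectangle, so Fubini's theorem applies:
  integral_R f d(m x m) = (integral_a1^b1 u^2 du) * (integral_a2^b2 1 dv).
Inner integral in u: integral_{-2}^{0} u^2 du = (0^3 - (-2)^3)/3
  = 8/3.
Inner integral in v: integral_{-1}^{0} 1 dv = (0^1 - (-1)^1)/1
  = 1.
Product: (8/3) * (1) = 8/3.

8/3


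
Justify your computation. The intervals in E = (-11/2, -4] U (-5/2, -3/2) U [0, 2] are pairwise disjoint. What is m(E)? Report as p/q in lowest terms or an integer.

For pairwise disjoint intervals, m(union_i I_i) = sum_i m(I_i),
and m is invariant under swapping open/closed endpoints (single points have measure 0).
So m(E) = sum_i (b_i - a_i).
  I_1 has length -4 - (-11/2) = 3/2.
  I_2 has length -3/2 - (-5/2) = 1.
  I_3 has length 2 - 0 = 2.
Summing:
  m(E) = 3/2 + 1 + 2 = 9/2.

9/2


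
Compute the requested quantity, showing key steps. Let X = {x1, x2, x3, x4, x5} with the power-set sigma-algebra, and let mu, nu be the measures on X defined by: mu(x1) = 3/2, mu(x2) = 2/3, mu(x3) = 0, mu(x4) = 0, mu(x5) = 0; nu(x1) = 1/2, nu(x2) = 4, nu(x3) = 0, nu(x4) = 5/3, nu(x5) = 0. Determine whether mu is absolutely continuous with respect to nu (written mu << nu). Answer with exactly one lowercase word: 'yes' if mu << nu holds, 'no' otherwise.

mu << nu means: every nu-null measurable set is also mu-null; equivalently, for every atom x, if nu({x}) = 0 then mu({x}) = 0.
Checking each atom:
  x1: nu = 1/2 > 0 -> no constraint.
  x2: nu = 4 > 0 -> no constraint.
  x3: nu = 0, mu = 0 -> consistent with mu << nu.
  x4: nu = 5/3 > 0 -> no constraint.
  x5: nu = 0, mu = 0 -> consistent with mu << nu.
No atom violates the condition. Therefore mu << nu.

yes


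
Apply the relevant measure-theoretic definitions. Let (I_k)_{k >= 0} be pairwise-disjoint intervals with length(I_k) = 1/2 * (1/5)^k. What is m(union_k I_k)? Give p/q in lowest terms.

By countable additivity of the Lebesgue measure on pairwise disjoint measurable sets,
  m(union_{k >= 0} I_k) = sum_{k >= 0} m(I_k) = sum_{k >= 0} a * r^k,
  with a = 1/2 and r = 1/5.
Since 0 < r = 1/5 < 1, the geometric series converges:
  sum_{k >= 0} a * r^k = a / (1 - r).
  = 1/2 / (1 - 1/5)
  = 1/2 / (4/5)
  = 5/8.

5/8


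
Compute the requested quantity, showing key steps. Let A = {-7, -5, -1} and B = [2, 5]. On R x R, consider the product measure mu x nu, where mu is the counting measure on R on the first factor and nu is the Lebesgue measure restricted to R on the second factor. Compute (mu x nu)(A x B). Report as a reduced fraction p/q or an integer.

For a measurable rectangle A x B, the product measure satisfies
  (mu x nu)(A x B) = mu(A) * nu(B).
  mu(A) = 3.
  nu(B) = 3.
  (mu x nu)(A x B) = 3 * 3 = 9.

9


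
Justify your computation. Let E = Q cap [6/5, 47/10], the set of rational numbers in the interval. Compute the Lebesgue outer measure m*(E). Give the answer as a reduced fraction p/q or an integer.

E = Q cap [6/5, 47/10] is a subset of Q, which is countable. Enumerate Q = {q_1, q_2, ...}; for any eps > 0, cover q_k by the open interval (q_k - eps/2^(k+1), q_k + eps/2^(k+1)), of length eps/2^k. The total cover length is sum_{k>=1} eps/2^k = eps. Hence m*(E) <= m*(Q) <= eps for every eps > 0, and since outer measure is non-negative, m*(E) = 0.

0


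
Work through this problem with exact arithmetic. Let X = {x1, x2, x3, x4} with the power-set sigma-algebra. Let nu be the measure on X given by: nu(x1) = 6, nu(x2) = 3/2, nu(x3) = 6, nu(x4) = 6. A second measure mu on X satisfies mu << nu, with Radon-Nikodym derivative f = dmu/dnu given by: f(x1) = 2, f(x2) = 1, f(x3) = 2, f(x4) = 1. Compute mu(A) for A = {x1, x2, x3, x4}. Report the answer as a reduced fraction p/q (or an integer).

By the defining property of the Radon-Nikodym derivative, for every measurable set A,
  mu(A) = integral_A f dnu.
Since nu is a discrete measure concentrated on the atoms of X, the integral over A reduces to the sum
  mu(A) = sum_{x in A} f(x) * nu({x}).
Computing each term:
  x1: f(x1) * nu(x1) = 2 * 6 = 12.
  x2: f(x2) * nu(x2) = 1 * 3/2 = 3/2.
  x3: f(x3) * nu(x3) = 2 * 6 = 12.
  x4: f(x4) * nu(x4) = 1 * 6 = 6.
Summing: mu(A) = 12 + 3/2 + 12 + 6 = 63/2.

63/2


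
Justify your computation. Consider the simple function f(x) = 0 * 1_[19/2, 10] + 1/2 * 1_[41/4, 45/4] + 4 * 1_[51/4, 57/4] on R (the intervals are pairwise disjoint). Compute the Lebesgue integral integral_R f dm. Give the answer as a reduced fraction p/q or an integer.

For a simple function f = sum_i c_i * 1_{A_i} with disjoint A_i,
  integral f dm = sum_i c_i * m(A_i).
Lengths of the A_i:
  m(A_1) = 10 - 19/2 = 1/2.
  m(A_2) = 45/4 - 41/4 = 1.
  m(A_3) = 57/4 - 51/4 = 3/2.
Contributions c_i * m(A_i):
  (0) * (1/2) = 0.
  (1/2) * (1) = 1/2.
  (4) * (3/2) = 6.
Total: 0 + 1/2 + 6 = 13/2.

13/2


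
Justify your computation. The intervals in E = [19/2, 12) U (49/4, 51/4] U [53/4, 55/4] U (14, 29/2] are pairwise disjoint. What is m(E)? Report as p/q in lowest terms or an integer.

For pairwise disjoint intervals, m(union_i I_i) = sum_i m(I_i),
and m is invariant under swapping open/closed endpoints (single points have measure 0).
So m(E) = sum_i (b_i - a_i).
  I_1 has length 12 - 19/2 = 5/2.
  I_2 has length 51/4 - 49/4 = 1/2.
  I_3 has length 55/4 - 53/4 = 1/2.
  I_4 has length 29/2 - 14 = 1/2.
Summing:
  m(E) = 5/2 + 1/2 + 1/2 + 1/2 = 4.

4


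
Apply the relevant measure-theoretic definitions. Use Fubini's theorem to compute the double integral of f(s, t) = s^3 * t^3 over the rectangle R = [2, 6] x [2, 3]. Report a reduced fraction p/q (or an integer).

f(s, t) is a tensor product of a function of s and a function of t, and both factors are bounded continuous (hence Lebesgue integrable) on the rectangle, so Fubini's theorem applies:
  integral_R f d(m x m) = (integral_a1^b1 s^3 ds) * (integral_a2^b2 t^3 dt).
Inner integral in s: integral_{2}^{6} s^3 ds = (6^4 - 2^4)/4
  = 320.
Inner integral in t: integral_{2}^{3} t^3 dt = (3^4 - 2^4)/4
  = 65/4.
Product: (320) * (65/4) = 5200.

5200


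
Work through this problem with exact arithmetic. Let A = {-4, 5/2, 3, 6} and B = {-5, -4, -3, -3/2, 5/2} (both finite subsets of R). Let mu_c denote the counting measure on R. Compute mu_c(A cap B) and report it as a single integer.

Counting measure on a finite set equals cardinality. mu_c(A cap B) = |A cap B| (elements appearing in both).
Enumerating the elements of A that also lie in B gives 2 element(s).
So mu_c(A cap B) = 2.

2


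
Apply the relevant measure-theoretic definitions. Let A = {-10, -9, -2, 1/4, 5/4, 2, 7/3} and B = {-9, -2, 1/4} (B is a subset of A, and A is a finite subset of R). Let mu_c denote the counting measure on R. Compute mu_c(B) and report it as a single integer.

Counting measure assigns mu_c(E) = |E| (number of elements) when E is finite.
B has 3 element(s), so mu_c(B) = 3.

3


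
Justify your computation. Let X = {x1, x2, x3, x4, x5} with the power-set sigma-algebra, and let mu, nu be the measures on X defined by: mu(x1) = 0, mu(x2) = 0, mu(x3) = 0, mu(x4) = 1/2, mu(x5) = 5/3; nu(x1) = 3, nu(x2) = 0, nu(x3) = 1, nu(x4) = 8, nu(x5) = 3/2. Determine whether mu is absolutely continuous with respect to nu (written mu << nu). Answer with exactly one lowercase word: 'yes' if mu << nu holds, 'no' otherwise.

mu << nu means: every nu-null measurable set is also mu-null; equivalently, for every atom x, if nu({x}) = 0 then mu({x}) = 0.
Checking each atom:
  x1: nu = 3 > 0 -> no constraint.
  x2: nu = 0, mu = 0 -> consistent with mu << nu.
  x3: nu = 1 > 0 -> no constraint.
  x4: nu = 8 > 0 -> no constraint.
  x5: nu = 3/2 > 0 -> no constraint.
No atom violates the condition. Therefore mu << nu.

yes


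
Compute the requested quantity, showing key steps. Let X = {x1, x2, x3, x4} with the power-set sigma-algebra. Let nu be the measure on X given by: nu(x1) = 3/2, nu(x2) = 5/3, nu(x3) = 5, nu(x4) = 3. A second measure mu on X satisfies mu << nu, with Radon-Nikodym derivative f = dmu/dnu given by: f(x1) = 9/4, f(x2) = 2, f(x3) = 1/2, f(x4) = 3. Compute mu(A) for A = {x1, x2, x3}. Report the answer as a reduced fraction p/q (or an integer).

By the defining property of the Radon-Nikodym derivative, for every measurable set A,
  mu(A) = integral_A f dnu.
Since nu is a discrete measure concentrated on the atoms of X, the integral over A reduces to the sum
  mu(A) = sum_{x in A} f(x) * nu({x}).
Computing each term:
  x1: f(x1) * nu(x1) = 9/4 * 3/2 = 27/8.
  x2: f(x2) * nu(x2) = 2 * 5/3 = 10/3.
  x3: f(x3) * nu(x3) = 1/2 * 5 = 5/2.
Summing: mu(A) = 27/8 + 10/3 + 5/2 = 221/24.

221/24


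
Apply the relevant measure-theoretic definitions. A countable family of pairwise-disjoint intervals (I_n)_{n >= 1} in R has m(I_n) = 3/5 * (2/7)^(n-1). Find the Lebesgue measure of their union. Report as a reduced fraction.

By countable additivity of the Lebesgue measure on pairwise disjoint measurable sets,
  m(union_{n >= 1} I_n) = sum_{n >= 1} m(I_n) = sum_{n >= 1} a * r^(n-1),
  with a = 3/5 and r = 2/7.
Since 0 < r = 2/7 < 1, the geometric series converges:
  sum_{n >= 1} a * r^(n-1) = a / (1 - r).
  = 3/5 / (1 - 2/7)
  = 3/5 / (5/7)
  = 21/25.

21/25


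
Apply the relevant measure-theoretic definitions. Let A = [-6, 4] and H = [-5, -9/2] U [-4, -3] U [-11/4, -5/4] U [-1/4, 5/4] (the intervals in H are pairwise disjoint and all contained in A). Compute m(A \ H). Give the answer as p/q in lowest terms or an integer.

The ambient interval has length m(A) = 4 - (-6) = 10.
Since the holes are disjoint and sit inside A, by finite additivity
  m(H) = sum_i (b_i - a_i), and m(A \ H) = m(A) - m(H).
Computing the hole measures:
  m(H_1) = -9/2 - (-5) = 1/2.
  m(H_2) = -3 - (-4) = 1.
  m(H_3) = -5/4 - (-11/4) = 3/2.
  m(H_4) = 5/4 - (-1/4) = 3/2.
Summed: m(H) = 1/2 + 1 + 3/2 + 3/2 = 9/2.
So m(A \ H) = 10 - 9/2 = 11/2.

11/2


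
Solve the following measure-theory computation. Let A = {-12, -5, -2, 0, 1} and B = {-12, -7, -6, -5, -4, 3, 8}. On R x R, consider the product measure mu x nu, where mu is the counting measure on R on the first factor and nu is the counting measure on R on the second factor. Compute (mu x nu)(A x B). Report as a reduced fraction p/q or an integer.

For a measurable rectangle A x B, the product measure satisfies
  (mu x nu)(A x B) = mu(A) * nu(B).
  mu(A) = 5.
  nu(B) = 7.
  (mu x nu)(A x B) = 5 * 7 = 35.

35


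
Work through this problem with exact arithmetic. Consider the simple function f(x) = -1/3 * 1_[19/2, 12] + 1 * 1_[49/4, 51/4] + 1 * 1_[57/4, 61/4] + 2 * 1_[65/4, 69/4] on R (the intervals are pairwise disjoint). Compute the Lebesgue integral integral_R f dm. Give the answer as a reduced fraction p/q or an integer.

For a simple function f = sum_i c_i * 1_{A_i} with disjoint A_i,
  integral f dm = sum_i c_i * m(A_i).
Lengths of the A_i:
  m(A_1) = 12 - 19/2 = 5/2.
  m(A_2) = 51/4 - 49/4 = 1/2.
  m(A_3) = 61/4 - 57/4 = 1.
  m(A_4) = 69/4 - 65/4 = 1.
Contributions c_i * m(A_i):
  (-1/3) * (5/2) = -5/6.
  (1) * (1/2) = 1/2.
  (1) * (1) = 1.
  (2) * (1) = 2.
Total: -5/6 + 1/2 + 1 + 2 = 8/3.

8/3


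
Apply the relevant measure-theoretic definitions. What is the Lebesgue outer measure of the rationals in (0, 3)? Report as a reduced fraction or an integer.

E = Q cap (0, 3) is a subset of Q, which is countable. Enumerate Q = {q_1, q_2, ...}; for any eps > 0, cover q_k by the open interval (q_k - eps/2^(k+1), q_k + eps/2^(k+1)), of length eps/2^k. The total cover length is sum_{k>=1} eps/2^k = eps. Hence m*(E) <= m*(Q) <= eps for every eps > 0, and since outer measure is non-negative, m*(E) = 0.

0


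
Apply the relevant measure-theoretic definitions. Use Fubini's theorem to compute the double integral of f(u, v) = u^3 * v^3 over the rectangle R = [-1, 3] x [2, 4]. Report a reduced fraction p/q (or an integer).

f(u, v) is a tensor product of a function of u and a function of v, and both factors are bounded continuous (hence Lebesgue integrable) on the rectangle, so Fubini's theorem applies:
  integral_R f d(m x m) = (integral_a1^b1 u^3 du) * (integral_a2^b2 v^3 dv).
Inner integral in u: integral_{-1}^{3} u^3 du = (3^4 - (-1)^4)/4
  = 20.
Inner integral in v: integral_{2}^{4} v^3 dv = (4^4 - 2^4)/4
  = 60.
Product: (20) * (60) = 1200.

1200


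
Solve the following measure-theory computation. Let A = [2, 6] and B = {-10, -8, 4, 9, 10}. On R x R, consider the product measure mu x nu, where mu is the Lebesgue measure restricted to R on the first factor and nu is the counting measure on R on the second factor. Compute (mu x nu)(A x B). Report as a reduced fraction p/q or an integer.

For a measurable rectangle A x B, the product measure satisfies
  (mu x nu)(A x B) = mu(A) * nu(B).
  mu(A) = 4.
  nu(B) = 5.
  (mu x nu)(A x B) = 4 * 5 = 20.

20


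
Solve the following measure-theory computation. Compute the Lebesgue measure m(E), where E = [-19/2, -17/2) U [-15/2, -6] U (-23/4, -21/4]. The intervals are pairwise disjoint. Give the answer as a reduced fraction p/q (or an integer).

For pairwise disjoint intervals, m(union_i I_i) = sum_i m(I_i),
and m is invariant under swapping open/closed endpoints (single points have measure 0).
So m(E) = sum_i (b_i - a_i).
  I_1 has length -17/2 - (-19/2) = 1.
  I_2 has length -6 - (-15/2) = 3/2.
  I_3 has length -21/4 - (-23/4) = 1/2.
Summing:
  m(E) = 1 + 3/2 + 1/2 = 3.

3


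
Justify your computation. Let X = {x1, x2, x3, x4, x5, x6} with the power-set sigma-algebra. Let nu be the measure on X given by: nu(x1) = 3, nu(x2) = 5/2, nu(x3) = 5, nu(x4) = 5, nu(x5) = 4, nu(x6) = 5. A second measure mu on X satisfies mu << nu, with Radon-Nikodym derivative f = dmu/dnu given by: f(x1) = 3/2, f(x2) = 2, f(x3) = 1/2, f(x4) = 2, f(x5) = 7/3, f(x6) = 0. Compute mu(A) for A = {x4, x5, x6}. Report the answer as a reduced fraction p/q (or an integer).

By the defining property of the Radon-Nikodym derivative, for every measurable set A,
  mu(A) = integral_A f dnu.
Since nu is a discrete measure concentrated on the atoms of X, the integral over A reduces to the sum
  mu(A) = sum_{x in A} f(x) * nu({x}).
Computing each term:
  x4: f(x4) * nu(x4) = 2 * 5 = 10.
  x5: f(x5) * nu(x5) = 7/3 * 4 = 28/3.
  x6: f(x6) * nu(x6) = 0 * 5 = 0.
Summing: mu(A) = 10 + 28/3 + 0 = 58/3.

58/3


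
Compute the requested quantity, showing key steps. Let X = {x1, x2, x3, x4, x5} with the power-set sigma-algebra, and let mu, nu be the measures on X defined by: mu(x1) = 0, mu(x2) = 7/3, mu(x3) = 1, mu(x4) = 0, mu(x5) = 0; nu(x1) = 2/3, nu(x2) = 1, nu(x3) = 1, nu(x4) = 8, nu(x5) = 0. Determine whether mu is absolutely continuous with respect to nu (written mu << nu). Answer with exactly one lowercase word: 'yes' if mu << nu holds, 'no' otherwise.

mu << nu means: every nu-null measurable set is also mu-null; equivalently, for every atom x, if nu({x}) = 0 then mu({x}) = 0.
Checking each atom:
  x1: nu = 2/3 > 0 -> no constraint.
  x2: nu = 1 > 0 -> no constraint.
  x3: nu = 1 > 0 -> no constraint.
  x4: nu = 8 > 0 -> no constraint.
  x5: nu = 0, mu = 0 -> consistent with mu << nu.
No atom violates the condition. Therefore mu << nu.

yes


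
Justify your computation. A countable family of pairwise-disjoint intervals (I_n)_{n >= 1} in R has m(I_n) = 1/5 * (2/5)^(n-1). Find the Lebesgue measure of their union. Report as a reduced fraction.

By countable additivity of the Lebesgue measure on pairwise disjoint measurable sets,
  m(union_{n >= 1} I_n) = sum_{n >= 1} m(I_n) = sum_{n >= 1} a * r^(n-1),
  with a = 1/5 and r = 2/5.
Since 0 < r = 2/5 < 1, the geometric series converges:
  sum_{n >= 1} a * r^(n-1) = a / (1 - r).
  = 1/5 / (1 - 2/5)
  = 1/5 / (3/5)
  = 1/3.

1/3


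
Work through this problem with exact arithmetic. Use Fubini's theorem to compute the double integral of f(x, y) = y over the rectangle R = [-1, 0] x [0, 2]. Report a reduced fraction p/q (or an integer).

f(x, y) is a tensor product of a function of x and a function of y, and both factors are bounded continuous (hence Lebesgue integrable) on the rectangle, so Fubini's theorem applies:
  integral_R f d(m x m) = (integral_a1^b1 1 dx) * (integral_a2^b2 y dy).
Inner integral in x: integral_{-1}^{0} 1 dx = (0^1 - (-1)^1)/1
  = 1.
Inner integral in y: integral_{0}^{2} y dy = (2^2 - 0^2)/2
  = 2.
Product: (1) * (2) = 2.

2


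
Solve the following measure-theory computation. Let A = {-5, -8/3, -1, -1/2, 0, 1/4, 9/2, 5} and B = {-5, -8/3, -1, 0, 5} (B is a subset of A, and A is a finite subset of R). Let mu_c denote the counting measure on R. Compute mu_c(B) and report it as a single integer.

Counting measure assigns mu_c(E) = |E| (number of elements) when E is finite.
B has 5 element(s), so mu_c(B) = 5.

5


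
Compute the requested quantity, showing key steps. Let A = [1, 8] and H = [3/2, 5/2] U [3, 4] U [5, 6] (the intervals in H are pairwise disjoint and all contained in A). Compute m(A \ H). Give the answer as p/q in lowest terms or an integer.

The ambient interval has length m(A) = 8 - 1 = 7.
Since the holes are disjoint and sit inside A, by finite additivity
  m(H) = sum_i (b_i - a_i), and m(A \ H) = m(A) - m(H).
Computing the hole measures:
  m(H_1) = 5/2 - 3/2 = 1.
  m(H_2) = 4 - 3 = 1.
  m(H_3) = 6 - 5 = 1.
Summed: m(H) = 1 + 1 + 1 = 3.
So m(A \ H) = 7 - 3 = 4.

4


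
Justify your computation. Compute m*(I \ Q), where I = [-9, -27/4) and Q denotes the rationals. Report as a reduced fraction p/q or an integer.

The interval I = [-9, -27/4) has m(I) = -27/4 - (-9) = 9/4 (endpoints are measure-zero, so open/closed/half-open agree). Write I = (I cap Q) u (I \ Q). The rationals in I are countable, so m*(I cap Q) = 0 (cover each rational by intervals whose total length is arbitrarily small). By countable subadditivity m*(I) <= m*(I cap Q) + m*(I \ Q), hence m*(I \ Q) >= m(I) = 9/4. The reverse inequality m*(I \ Q) <= m*(I) = 9/4 is trivial since (I \ Q) is a subset of I. Therefore m*(I \ Q) = 9/4.

9/4


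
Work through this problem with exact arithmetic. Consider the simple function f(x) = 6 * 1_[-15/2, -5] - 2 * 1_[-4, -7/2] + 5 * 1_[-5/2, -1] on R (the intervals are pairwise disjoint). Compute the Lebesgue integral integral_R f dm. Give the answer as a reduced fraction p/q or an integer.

For a simple function f = sum_i c_i * 1_{A_i} with disjoint A_i,
  integral f dm = sum_i c_i * m(A_i).
Lengths of the A_i:
  m(A_1) = -5 - (-15/2) = 5/2.
  m(A_2) = -7/2 - (-4) = 1/2.
  m(A_3) = -1 - (-5/2) = 3/2.
Contributions c_i * m(A_i):
  (6) * (5/2) = 15.
  (-2) * (1/2) = -1.
  (5) * (3/2) = 15/2.
Total: 15 - 1 + 15/2 = 43/2.

43/2


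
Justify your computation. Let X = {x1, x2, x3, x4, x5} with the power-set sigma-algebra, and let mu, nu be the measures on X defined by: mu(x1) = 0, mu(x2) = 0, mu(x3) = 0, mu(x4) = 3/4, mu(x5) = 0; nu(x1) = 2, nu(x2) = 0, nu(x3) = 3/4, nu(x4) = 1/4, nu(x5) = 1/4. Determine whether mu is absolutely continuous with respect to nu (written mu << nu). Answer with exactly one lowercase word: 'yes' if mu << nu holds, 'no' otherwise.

mu << nu means: every nu-null measurable set is also mu-null; equivalently, for every atom x, if nu({x}) = 0 then mu({x}) = 0.
Checking each atom:
  x1: nu = 2 > 0 -> no constraint.
  x2: nu = 0, mu = 0 -> consistent with mu << nu.
  x3: nu = 3/4 > 0 -> no constraint.
  x4: nu = 1/4 > 0 -> no constraint.
  x5: nu = 1/4 > 0 -> no constraint.
No atom violates the condition. Therefore mu << nu.

yes


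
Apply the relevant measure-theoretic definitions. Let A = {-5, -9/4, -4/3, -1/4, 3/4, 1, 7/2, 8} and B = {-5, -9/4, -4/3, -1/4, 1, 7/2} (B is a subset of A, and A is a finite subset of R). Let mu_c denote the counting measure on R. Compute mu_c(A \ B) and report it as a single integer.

Counting measure assigns mu_c(E) = |E| (number of elements) when E is finite. For B subset A, A \ B is the set of elements of A not in B, so |A \ B| = |A| - |B|.
|A| = 8, |B| = 6, so mu_c(A \ B) = 8 - 6 = 2.

2


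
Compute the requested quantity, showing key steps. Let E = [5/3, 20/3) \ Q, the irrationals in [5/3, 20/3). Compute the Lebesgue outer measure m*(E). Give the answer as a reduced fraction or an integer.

The interval I = [5/3, 20/3) has m(I) = 20/3 - 5/3 = 5 (endpoints are measure-zero, so open/closed/half-open agree). Write I = (I cap Q) u (I \ Q). The rationals in I are countable, so m*(I cap Q) = 0 (cover each rational by intervals whose total length is arbitrarily small). By countable subadditivity m*(I) <= m*(I cap Q) + m*(I \ Q), hence m*(I \ Q) >= m(I) = 5. The reverse inequality m*(I \ Q) <= m*(I) = 5 is trivial since (I \ Q) is a subset of I. Therefore m*(I \ Q) = 5.

5


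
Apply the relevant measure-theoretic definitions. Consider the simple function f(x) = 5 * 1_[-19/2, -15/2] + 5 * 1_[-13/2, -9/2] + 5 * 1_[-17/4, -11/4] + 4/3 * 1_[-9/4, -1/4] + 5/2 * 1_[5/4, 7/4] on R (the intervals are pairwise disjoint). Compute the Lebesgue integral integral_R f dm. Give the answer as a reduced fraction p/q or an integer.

For a simple function f = sum_i c_i * 1_{A_i} with disjoint A_i,
  integral f dm = sum_i c_i * m(A_i).
Lengths of the A_i:
  m(A_1) = -15/2 - (-19/2) = 2.
  m(A_2) = -9/2 - (-13/2) = 2.
  m(A_3) = -11/4 - (-17/4) = 3/2.
  m(A_4) = -1/4 - (-9/4) = 2.
  m(A_5) = 7/4 - 5/4 = 1/2.
Contributions c_i * m(A_i):
  (5) * (2) = 10.
  (5) * (2) = 10.
  (5) * (3/2) = 15/2.
  (4/3) * (2) = 8/3.
  (5/2) * (1/2) = 5/4.
Total: 10 + 10 + 15/2 + 8/3 + 5/4 = 377/12.

377/12


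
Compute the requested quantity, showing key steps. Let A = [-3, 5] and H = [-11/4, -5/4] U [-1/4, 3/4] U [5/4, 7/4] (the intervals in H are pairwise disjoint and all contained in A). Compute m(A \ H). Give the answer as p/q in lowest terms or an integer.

The ambient interval has length m(A) = 5 - (-3) = 8.
Since the holes are disjoint and sit inside A, by finite additivity
  m(H) = sum_i (b_i - a_i), and m(A \ H) = m(A) - m(H).
Computing the hole measures:
  m(H_1) = -5/4 - (-11/4) = 3/2.
  m(H_2) = 3/4 - (-1/4) = 1.
  m(H_3) = 7/4 - 5/4 = 1/2.
Summed: m(H) = 3/2 + 1 + 1/2 = 3.
So m(A \ H) = 8 - 3 = 5.

5


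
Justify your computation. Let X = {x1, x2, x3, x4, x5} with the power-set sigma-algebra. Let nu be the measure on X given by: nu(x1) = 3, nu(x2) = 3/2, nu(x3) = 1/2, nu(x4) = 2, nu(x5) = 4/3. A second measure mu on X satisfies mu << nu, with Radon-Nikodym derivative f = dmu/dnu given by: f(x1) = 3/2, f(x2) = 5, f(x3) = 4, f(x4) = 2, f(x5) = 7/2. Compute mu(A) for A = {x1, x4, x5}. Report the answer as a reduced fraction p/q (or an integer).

By the defining property of the Radon-Nikodym derivative, for every measurable set A,
  mu(A) = integral_A f dnu.
Since nu is a discrete measure concentrated on the atoms of X, the integral over A reduces to the sum
  mu(A) = sum_{x in A} f(x) * nu({x}).
Computing each term:
  x1: f(x1) * nu(x1) = 3/2 * 3 = 9/2.
  x4: f(x4) * nu(x4) = 2 * 2 = 4.
  x5: f(x5) * nu(x5) = 7/2 * 4/3 = 14/3.
Summing: mu(A) = 9/2 + 4 + 14/3 = 79/6.

79/6


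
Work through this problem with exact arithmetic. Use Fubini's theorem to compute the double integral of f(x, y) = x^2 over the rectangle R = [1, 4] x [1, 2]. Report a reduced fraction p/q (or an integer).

f(x, y) is a tensor product of a function of x and a function of y, and both factors are bounded continuous (hence Lebesgue integrable) on the rectangle, so Fubini's theorem applies:
  integral_R f d(m x m) = (integral_a1^b1 x^2 dx) * (integral_a2^b2 1 dy).
Inner integral in x: integral_{1}^{4} x^2 dx = (4^3 - 1^3)/3
  = 21.
Inner integral in y: integral_{1}^{2} 1 dy = (2^1 - 1^1)/1
  = 1.
Product: (21) * (1) = 21.

21


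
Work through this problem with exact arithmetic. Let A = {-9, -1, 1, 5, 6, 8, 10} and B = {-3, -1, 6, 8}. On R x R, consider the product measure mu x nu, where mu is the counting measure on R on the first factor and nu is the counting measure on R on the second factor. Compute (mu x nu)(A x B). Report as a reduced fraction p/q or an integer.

For a measurable rectangle A x B, the product measure satisfies
  (mu x nu)(A x B) = mu(A) * nu(B).
  mu(A) = 7.
  nu(B) = 4.
  (mu x nu)(A x B) = 7 * 4 = 28.

28


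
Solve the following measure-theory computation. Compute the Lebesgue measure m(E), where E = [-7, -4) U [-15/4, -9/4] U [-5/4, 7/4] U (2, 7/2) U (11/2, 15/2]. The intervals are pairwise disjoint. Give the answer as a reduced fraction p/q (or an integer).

For pairwise disjoint intervals, m(union_i I_i) = sum_i m(I_i),
and m is invariant under swapping open/closed endpoints (single points have measure 0).
So m(E) = sum_i (b_i - a_i).
  I_1 has length -4 - (-7) = 3.
  I_2 has length -9/4 - (-15/4) = 3/2.
  I_3 has length 7/4 - (-5/4) = 3.
  I_4 has length 7/2 - 2 = 3/2.
  I_5 has length 15/2 - 11/2 = 2.
Summing:
  m(E) = 3 + 3/2 + 3 + 3/2 + 2 = 11.

11


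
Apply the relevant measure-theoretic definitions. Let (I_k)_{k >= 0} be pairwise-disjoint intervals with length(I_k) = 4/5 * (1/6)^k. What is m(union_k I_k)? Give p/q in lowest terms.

By countable additivity of the Lebesgue measure on pairwise disjoint measurable sets,
  m(union_{k >= 0} I_k) = sum_{k >= 0} m(I_k) = sum_{k >= 0} a * r^k,
  with a = 4/5 and r = 1/6.
Since 0 < r = 1/6 < 1, the geometric series converges:
  sum_{k >= 0} a * r^k = a / (1 - r).
  = 4/5 / (1 - 1/6)
  = 4/5 / (5/6)
  = 24/25.

24/25


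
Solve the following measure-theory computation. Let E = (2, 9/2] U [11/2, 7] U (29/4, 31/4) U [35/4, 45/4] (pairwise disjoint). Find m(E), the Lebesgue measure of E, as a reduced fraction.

For pairwise disjoint intervals, m(union_i I_i) = sum_i m(I_i),
and m is invariant under swapping open/closed endpoints (single points have measure 0).
So m(E) = sum_i (b_i - a_i).
  I_1 has length 9/2 - 2 = 5/2.
  I_2 has length 7 - 11/2 = 3/2.
  I_3 has length 31/4 - 29/4 = 1/2.
  I_4 has length 45/4 - 35/4 = 5/2.
Summing:
  m(E) = 5/2 + 3/2 + 1/2 + 5/2 = 7.

7


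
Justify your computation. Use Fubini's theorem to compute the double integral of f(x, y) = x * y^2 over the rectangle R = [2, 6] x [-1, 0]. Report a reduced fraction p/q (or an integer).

f(x, y) is a tensor product of a function of x and a function of y, and both factors are bounded continuous (hence Lebesgue integrable) on the rectangle, so Fubini's theorem applies:
  integral_R f d(m x m) = (integral_a1^b1 x dx) * (integral_a2^b2 y^2 dy).
Inner integral in x: integral_{2}^{6} x dx = (6^2 - 2^2)/2
  = 16.
Inner integral in y: integral_{-1}^{0} y^2 dy = (0^3 - (-1)^3)/3
  = 1/3.
Product: (16) * (1/3) = 16/3.

16/3


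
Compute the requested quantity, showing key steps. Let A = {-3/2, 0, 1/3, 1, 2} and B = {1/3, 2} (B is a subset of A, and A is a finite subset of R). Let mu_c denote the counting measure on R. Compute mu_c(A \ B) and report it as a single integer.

Counting measure assigns mu_c(E) = |E| (number of elements) when E is finite. For B subset A, A \ B is the set of elements of A not in B, so |A \ B| = |A| - |B|.
|A| = 5, |B| = 2, so mu_c(A \ B) = 5 - 2 = 3.

3


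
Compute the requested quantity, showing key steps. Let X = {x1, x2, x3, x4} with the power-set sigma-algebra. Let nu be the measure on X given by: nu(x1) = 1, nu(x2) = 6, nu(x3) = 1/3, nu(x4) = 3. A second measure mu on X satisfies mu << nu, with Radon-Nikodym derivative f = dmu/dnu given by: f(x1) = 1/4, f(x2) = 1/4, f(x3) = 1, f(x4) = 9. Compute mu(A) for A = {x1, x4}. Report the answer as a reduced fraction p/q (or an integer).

By the defining property of the Radon-Nikodym derivative, for every measurable set A,
  mu(A) = integral_A f dnu.
Since nu is a discrete measure concentrated on the atoms of X, the integral over A reduces to the sum
  mu(A) = sum_{x in A} f(x) * nu({x}).
Computing each term:
  x1: f(x1) * nu(x1) = 1/4 * 1 = 1/4.
  x4: f(x4) * nu(x4) = 9 * 3 = 27.
Summing: mu(A) = 1/4 + 27 = 109/4.

109/4


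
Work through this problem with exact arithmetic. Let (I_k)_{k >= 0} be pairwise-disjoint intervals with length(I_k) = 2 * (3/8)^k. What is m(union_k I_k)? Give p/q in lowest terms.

By countable additivity of the Lebesgue measure on pairwise disjoint measurable sets,
  m(union_{k >= 0} I_k) = sum_{k >= 0} m(I_k) = sum_{k >= 0} a * r^k,
  with a = 2 and r = 3/8.
Since 0 < r = 3/8 < 1, the geometric series converges:
  sum_{k >= 0} a * r^k = a / (1 - r).
  = 2 / (1 - 3/8)
  = 2 / (5/8)
  = 16/5.

16/5


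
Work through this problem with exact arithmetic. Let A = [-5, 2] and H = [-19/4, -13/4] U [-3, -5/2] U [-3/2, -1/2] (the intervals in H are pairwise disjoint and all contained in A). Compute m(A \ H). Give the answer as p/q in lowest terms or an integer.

The ambient interval has length m(A) = 2 - (-5) = 7.
Since the holes are disjoint and sit inside A, by finite additivity
  m(H) = sum_i (b_i - a_i), and m(A \ H) = m(A) - m(H).
Computing the hole measures:
  m(H_1) = -13/4 - (-19/4) = 3/2.
  m(H_2) = -5/2 - (-3) = 1/2.
  m(H_3) = -1/2 - (-3/2) = 1.
Summed: m(H) = 3/2 + 1/2 + 1 = 3.
So m(A \ H) = 7 - 3 = 4.

4


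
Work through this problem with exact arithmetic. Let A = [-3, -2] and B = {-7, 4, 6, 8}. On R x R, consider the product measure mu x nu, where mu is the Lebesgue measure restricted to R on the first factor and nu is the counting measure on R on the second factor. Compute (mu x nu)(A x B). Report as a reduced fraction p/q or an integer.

For a measurable rectangle A x B, the product measure satisfies
  (mu x nu)(A x B) = mu(A) * nu(B).
  mu(A) = 1.
  nu(B) = 4.
  (mu x nu)(A x B) = 1 * 4 = 4.

4


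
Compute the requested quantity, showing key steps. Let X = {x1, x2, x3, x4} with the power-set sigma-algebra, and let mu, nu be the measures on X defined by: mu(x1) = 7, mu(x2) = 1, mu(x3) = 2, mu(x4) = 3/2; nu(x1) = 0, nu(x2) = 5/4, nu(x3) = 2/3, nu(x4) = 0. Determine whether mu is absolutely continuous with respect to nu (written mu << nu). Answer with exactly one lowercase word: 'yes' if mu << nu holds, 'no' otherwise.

mu << nu means: every nu-null measurable set is also mu-null; equivalently, for every atom x, if nu({x}) = 0 then mu({x}) = 0.
Checking each atom:
  x1: nu = 0, mu = 7 > 0 -> violates mu << nu.
  x2: nu = 5/4 > 0 -> no constraint.
  x3: nu = 2/3 > 0 -> no constraint.
  x4: nu = 0, mu = 3/2 > 0 -> violates mu << nu.
The atom(s) x1, x4 violate the condition (nu = 0 but mu > 0). Therefore mu is NOT absolutely continuous w.r.t. nu.

no


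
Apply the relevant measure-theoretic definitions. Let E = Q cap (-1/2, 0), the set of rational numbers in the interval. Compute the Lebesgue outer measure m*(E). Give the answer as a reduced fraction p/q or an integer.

Q cap (-1/2, 0) is countable; list its elements as q_1, q_2, ... . Fix eps > 0 and cover the k-th point by an interval of length eps * 2^(-k). The cover has total length eps * sum_{k>=1} 2^(-k) = eps, so by definition of outer measure m*(Q cap (-1/2, 0)) <= eps. Since eps was arbitrary and m* >= 0, the outer measure is 0.

0


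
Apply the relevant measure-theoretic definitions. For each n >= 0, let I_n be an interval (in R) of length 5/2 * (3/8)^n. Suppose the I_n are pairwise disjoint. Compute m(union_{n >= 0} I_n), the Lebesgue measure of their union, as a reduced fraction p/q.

By countable additivity of the Lebesgue measure on pairwise disjoint measurable sets,
  m(union_{n >= 0} I_n) = sum_{n >= 0} m(I_n) = sum_{n >= 0} a * r^n,
  with a = 5/2 and r = 3/8.
Since 0 < r = 3/8 < 1, the geometric series converges:
  sum_{n >= 0} a * r^n = a / (1 - r).
  = 5/2 / (1 - 3/8)
  = 5/2 / (5/8)
  = 4.

4


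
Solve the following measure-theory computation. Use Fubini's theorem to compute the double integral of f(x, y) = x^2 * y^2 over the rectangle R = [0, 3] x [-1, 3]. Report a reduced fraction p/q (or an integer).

f(x, y) is a tensor product of a function of x and a function of y, and both factors are bounded continuous (hence Lebesgue integrable) on the rectangle, so Fubini's theorem applies:
  integral_R f d(m x m) = (integral_a1^b1 x^2 dx) * (integral_a2^b2 y^2 dy).
Inner integral in x: integral_{0}^{3} x^2 dx = (3^3 - 0^3)/3
  = 9.
Inner integral in y: integral_{-1}^{3} y^2 dy = (3^3 - (-1)^3)/3
  = 28/3.
Product: (9) * (28/3) = 84.

84


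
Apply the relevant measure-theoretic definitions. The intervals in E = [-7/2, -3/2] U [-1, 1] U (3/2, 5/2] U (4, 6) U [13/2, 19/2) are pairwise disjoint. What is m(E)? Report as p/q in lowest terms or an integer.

For pairwise disjoint intervals, m(union_i I_i) = sum_i m(I_i),
and m is invariant under swapping open/closed endpoints (single points have measure 0).
So m(E) = sum_i (b_i - a_i).
  I_1 has length -3/2 - (-7/2) = 2.
  I_2 has length 1 - (-1) = 2.
  I_3 has length 5/2 - 3/2 = 1.
  I_4 has length 6 - 4 = 2.
  I_5 has length 19/2 - 13/2 = 3.
Summing:
  m(E) = 2 + 2 + 1 + 2 + 3 = 10.

10
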